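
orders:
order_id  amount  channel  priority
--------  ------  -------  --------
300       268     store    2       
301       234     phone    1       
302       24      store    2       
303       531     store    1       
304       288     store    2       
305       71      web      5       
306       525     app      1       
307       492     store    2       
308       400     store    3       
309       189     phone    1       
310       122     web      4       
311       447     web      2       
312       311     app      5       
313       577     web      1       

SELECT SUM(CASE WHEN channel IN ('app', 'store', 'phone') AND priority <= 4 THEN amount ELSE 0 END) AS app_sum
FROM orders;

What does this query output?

order_id=300: ✓ → 268
order_id=301: ✓ → 234
order_id=302: ✓ → 24
order_id=303: ✓ → 531
order_id=304: ✓ → 288
order_id=305: ✗
order_id=306: ✓ → 525
order_id=307: ✓ → 492
order_id=308: ✓ → 400
order_id=309: ✓ → 189
order_id=310: ✗
order_id=311: ✗
order_id=312: ✗
order_id=313: ✗
app_sum = 268 + 234 + 24 + 531 + 288 + 525 + 492 + 400 + 189 = 2951

2951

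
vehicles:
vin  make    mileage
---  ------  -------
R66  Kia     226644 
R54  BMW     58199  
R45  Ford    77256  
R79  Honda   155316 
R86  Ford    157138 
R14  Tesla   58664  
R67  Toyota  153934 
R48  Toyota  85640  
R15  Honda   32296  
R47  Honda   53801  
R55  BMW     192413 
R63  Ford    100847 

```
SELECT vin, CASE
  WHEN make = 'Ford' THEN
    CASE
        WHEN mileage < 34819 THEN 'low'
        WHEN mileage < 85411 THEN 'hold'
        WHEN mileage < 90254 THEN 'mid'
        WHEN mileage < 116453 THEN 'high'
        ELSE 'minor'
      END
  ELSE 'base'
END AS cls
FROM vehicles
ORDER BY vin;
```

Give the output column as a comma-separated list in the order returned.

vin=R14: make='Tesla' → outer ELSE → base
vin=R15: make='Honda' → outer ELSE → base
vin=R45: make='Ford' → inner[mileage < 85411] → hold
vin=R47: make='Honda' → outer ELSE → base
vin=R48: make='Toyota' → outer ELSE → base
vin=R54: make='BMW' → outer ELSE → base
vin=R55: make='BMW' → outer ELSE → base
vin=R63: make='Ford' → inner[mileage < 116453] → high
vin=R66: make='Kia' → outer ELSE → base
vin=R67: make='Toyota' → outer ELSE → base
vin=R79: make='Honda' → outer ELSE → base
vin=R86: make='Ford' → inner[ELSE] → minor

base, base, hold, base, base, base, base, high, base, base, base, minor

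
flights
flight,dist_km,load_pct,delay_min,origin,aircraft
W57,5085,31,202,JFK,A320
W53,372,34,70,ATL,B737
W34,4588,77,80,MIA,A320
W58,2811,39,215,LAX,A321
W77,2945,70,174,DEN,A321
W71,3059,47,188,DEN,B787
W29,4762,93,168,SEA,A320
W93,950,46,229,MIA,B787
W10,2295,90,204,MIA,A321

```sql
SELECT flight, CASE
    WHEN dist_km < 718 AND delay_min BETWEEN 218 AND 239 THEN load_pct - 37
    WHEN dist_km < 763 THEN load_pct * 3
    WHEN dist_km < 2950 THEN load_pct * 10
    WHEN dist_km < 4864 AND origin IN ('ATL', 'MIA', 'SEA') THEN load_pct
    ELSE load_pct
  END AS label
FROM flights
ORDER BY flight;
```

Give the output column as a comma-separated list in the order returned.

flight=W10: dist_km < 2950 → 900
flight=W29: dist_km < 4864 AND origin IN ('ATL', 'MIA', 'SEA') → 93
flight=W34: dist_km < 4864 AND origin IN ('ATL', 'MIA', 'SEA') → 77
flight=W53: dist_km < 763 → 102
flight=W57: ELSE → 31
flight=W58: dist_km < 2950 → 390
flight=W71: ELSE → 47
flight=W77: dist_km < 2950 → 700
flight=W93: dist_km < 2950 → 460

900, 93, 77, 102, 31, 390, 47, 700, 460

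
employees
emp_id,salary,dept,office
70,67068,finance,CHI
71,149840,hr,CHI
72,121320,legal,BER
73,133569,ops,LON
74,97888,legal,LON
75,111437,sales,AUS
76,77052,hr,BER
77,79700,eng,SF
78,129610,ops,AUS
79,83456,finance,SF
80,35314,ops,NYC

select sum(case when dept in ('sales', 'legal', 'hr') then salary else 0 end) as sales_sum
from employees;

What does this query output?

557537

emp_id=70: ✗
emp_id=71: ✓ → 149840
emp_id=72: ✓ → 121320
emp_id=73: ✗
emp_id=74: ✓ → 97888
emp_id=75: ✓ → 111437
emp_id=76: ✓ → 77052
emp_id=77: ✗
emp_id=78: ✗
emp_id=79: ✗
emp_id=80: ✗
sales_sum = 149840 + 121320 + 97888 + 111437 + 77052 = 557537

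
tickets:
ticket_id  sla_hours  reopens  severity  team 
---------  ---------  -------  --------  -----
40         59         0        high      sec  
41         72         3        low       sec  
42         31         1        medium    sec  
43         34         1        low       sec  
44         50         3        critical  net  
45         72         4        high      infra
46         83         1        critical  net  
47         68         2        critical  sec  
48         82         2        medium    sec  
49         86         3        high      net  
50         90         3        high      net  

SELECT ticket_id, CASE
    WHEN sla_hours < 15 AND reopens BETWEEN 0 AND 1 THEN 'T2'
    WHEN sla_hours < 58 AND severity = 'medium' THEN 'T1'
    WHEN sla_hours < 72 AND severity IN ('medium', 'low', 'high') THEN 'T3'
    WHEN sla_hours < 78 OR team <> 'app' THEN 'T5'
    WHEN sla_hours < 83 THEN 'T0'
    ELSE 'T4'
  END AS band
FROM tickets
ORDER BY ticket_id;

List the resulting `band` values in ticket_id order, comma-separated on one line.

ticket_id=40: sla_hours < 72 AND severity IN ('medium', 'low', 'high') → T3
ticket_id=41: sla_hours < 78 OR team <> 'app' → T5
ticket_id=42: sla_hours < 58 AND severity = 'medium' → T1
ticket_id=43: sla_hours < 72 AND severity IN ('medium', 'low', 'high') → T3
ticket_id=44: sla_hours < 78 OR team <> 'app' → T5
ticket_id=45: sla_hours < 78 OR team <> 'app' → T5
ticket_id=46: sla_hours < 78 OR team <> 'app' → T5
ticket_id=47: sla_hours < 78 OR team <> 'app' → T5
ticket_id=48: sla_hours < 78 OR team <> 'app' → T5
ticket_id=49: sla_hours < 78 OR team <> 'app' → T5
ticket_id=50: sla_hours < 78 OR team <> 'app' → T5

T3, T5, T1, T3, T5, T5, T5, T5, T5, T5, T5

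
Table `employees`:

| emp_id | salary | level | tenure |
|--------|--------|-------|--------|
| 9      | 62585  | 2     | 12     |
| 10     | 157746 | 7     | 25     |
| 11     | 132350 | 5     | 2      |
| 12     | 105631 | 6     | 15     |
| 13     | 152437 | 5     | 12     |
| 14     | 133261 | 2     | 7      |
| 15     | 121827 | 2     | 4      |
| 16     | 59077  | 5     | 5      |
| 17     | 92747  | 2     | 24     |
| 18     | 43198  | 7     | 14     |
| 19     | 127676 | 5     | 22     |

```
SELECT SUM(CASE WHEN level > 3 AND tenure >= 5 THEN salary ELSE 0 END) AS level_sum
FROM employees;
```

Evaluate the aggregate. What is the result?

645765

emp_id=9: ✗
emp_id=10: ✓ → 157746
emp_id=11: ✗
emp_id=12: ✓ → 105631
emp_id=13: ✓ → 152437
emp_id=14: ✗
emp_id=15: ✗
emp_id=16: ✓ → 59077
emp_id=17: ✗
emp_id=18: ✓ → 43198
emp_id=19: ✓ → 127676
level_sum = 157746 + 105631 + 152437 + 59077 + 43198 + 127676 = 645765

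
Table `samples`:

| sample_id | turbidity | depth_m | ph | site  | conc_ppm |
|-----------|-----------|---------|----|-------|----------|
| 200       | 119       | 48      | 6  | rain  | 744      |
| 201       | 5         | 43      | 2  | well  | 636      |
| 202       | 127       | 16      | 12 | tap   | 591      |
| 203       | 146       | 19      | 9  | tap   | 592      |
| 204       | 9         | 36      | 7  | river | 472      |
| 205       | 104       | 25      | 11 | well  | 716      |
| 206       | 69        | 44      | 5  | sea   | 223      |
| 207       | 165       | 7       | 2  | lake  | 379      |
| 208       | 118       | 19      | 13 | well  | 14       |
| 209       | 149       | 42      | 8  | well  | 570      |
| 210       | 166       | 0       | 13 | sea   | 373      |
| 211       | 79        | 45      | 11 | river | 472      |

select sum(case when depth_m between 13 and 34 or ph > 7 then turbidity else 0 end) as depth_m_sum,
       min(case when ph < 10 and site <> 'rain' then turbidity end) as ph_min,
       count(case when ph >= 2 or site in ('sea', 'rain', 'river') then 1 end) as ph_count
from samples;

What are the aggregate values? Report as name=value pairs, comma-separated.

[depth_m_sum: depth_m between 13 and 34 or ph > 7]
sample_id=200: ✗
sample_id=201: ✗
sample_id=202: ✓ → 127
sample_id=203: ✓ → 146
sample_id=204: ✗
sample_id=205: ✓ → 104
sample_id=206: ✗
sample_id=207: ✗
sample_id=208: ✓ → 118
sample_id=209: ✓ → 149
sample_id=210: ✓ → 166
sample_id=211: ✓ → 79
depth_m_sum = 127 + 146 + 104 + 118 + 149 + 166 + 79 = 889
—
[ph_min: ph < 10 and site <> 'rain']
sample_id=200: ✗
sample_id=201: ✓ → 5
sample_id=202: ✗
sample_id=203: ✓ → 146
sample_id=204: ✓ → 9
sample_id=205: ✗
sample_id=206: ✓ → 69
sample_id=207: ✓ → 165
sample_id=208: ✗
sample_id=209: ✓ → 149
sample_id=210: ✗
sample_id=211: ✗
ph_min = MIN(5, 146, 9, 69, 165, 149) = 5
—
[ph_count: ph >= 2 or site in ('sea', 'rain', 'river')]
sample_id=200: ✓ → 1
sample_id=201: ✓ → 1
sample_id=202: ✓ → 1
sample_id=203: ✓ → 1
sample_id=204: ✓ → 1
sample_id=205: ✓ → 1
sample_id=206: ✓ → 1
sample_id=207: ✓ → 1
sample_id=208: ✓ → 1
sample_id=209: ✓ → 1
sample_id=210: ✓ → 1
sample_id=211: ✓ → 1
ph_count = COUNT(1, 1, 1, 1, 1, 1, 1, 1, 1, 1, 1, 1) = 12

depth_m_sum=889, ph_min=5, ph_count=12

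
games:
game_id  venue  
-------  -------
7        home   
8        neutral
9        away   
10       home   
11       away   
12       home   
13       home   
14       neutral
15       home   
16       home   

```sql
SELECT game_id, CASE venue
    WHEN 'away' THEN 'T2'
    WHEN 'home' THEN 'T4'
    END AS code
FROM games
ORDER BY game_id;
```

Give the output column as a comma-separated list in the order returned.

game_id=7: venue='home' → T4
game_id=8: (no match → NULL) → NULL
game_id=9: venue='away' → T2
game_id=10: venue='home' → T4
game_id=11: venue='away' → T2
game_id=12: venue='home' → T4
game_id=13: venue='home' → T4
game_id=14: (no match → NULL) → NULL
game_id=15: venue='home' → T4
game_id=16: venue='home' → T4

T4, NULL, T2, T4, T2, T4, T4, NULL, T4, T4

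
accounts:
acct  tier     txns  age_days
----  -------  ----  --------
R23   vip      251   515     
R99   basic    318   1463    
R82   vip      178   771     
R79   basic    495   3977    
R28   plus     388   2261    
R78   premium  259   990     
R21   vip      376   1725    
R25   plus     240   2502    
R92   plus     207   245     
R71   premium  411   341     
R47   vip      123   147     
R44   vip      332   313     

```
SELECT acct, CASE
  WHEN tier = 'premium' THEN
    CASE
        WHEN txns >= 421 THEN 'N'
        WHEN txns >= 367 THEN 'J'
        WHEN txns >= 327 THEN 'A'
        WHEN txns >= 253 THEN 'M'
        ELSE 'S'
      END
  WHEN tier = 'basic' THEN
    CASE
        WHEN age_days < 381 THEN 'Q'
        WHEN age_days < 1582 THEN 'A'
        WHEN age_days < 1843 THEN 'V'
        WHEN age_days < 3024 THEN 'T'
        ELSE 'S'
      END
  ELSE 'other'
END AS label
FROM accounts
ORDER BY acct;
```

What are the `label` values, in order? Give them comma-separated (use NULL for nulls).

acct=R21: tier='vip' → outer ELSE → other
acct=R23: tier='vip' → outer ELSE → other
acct=R25: tier='plus' → outer ELSE → other
acct=R28: tier='plus' → outer ELSE → other
acct=R44: tier='vip' → outer ELSE → other
acct=R47: tier='vip' → outer ELSE → other
acct=R71: tier='premium' → inner[txns >= 367] → J
acct=R78: tier='premium' → inner[txns >= 253] → M
acct=R79: tier='basic' → inner[ELSE] → S
acct=R82: tier='vip' → outer ELSE → other
acct=R92: tier='plus' → outer ELSE → other
acct=R99: tier='basic' → inner[age_days < 1582] → A

other, other, other, other, other, other, J, M, S, other, other, A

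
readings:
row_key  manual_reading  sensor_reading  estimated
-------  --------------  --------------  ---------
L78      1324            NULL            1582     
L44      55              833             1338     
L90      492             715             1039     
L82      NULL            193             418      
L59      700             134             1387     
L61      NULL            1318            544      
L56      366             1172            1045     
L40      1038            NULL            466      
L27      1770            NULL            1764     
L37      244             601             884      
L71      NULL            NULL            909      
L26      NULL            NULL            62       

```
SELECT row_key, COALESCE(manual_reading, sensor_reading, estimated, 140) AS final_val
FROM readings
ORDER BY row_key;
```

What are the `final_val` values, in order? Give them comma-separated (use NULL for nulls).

row_key=L26: manual_reading=NULL, sensor_reading=NULL, estimated=62 → 62
row_key=L27: manual_reading=1770 → 1770
row_key=L37: manual_reading=244 → 244
row_key=L40: manual_reading=1038 → 1038
row_key=L44: manual_reading=55 → 55
row_key=L56: manual_reading=366 → 366
row_key=L59: manual_reading=700 → 700
row_key=L61: manual_reading=NULL, sensor_reading=1318 → 1318
row_key=L71: manual_reading=NULL, sensor_reading=NULL, estimated=909 → 909
row_key=L78: manual_reading=1324 → 1324
row_key=L82: manual_reading=NULL, sensor_reading=193 → 193
row_key=L90: manual_reading=492 → 492

62, 1770, 244, 1038, 55, 366, 700, 1318, 909, 1324, 193, 492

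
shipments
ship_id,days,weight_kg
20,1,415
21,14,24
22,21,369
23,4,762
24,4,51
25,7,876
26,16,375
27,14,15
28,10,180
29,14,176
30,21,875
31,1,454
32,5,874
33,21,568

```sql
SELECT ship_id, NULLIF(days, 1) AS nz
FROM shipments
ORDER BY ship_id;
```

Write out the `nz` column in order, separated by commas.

ship_id=20: days=1 vs 1: equal → NULL
ship_id=21: days=14 vs 1: differ → 14
ship_id=22: days=21 vs 1: differ → 21
ship_id=23: days=4 vs 1: differ → 4
ship_id=24: days=4 vs 1: differ → 4
ship_id=25: days=7 vs 1: differ → 7
ship_id=26: days=16 vs 1: differ → 16
ship_id=27: days=14 vs 1: differ → 14
ship_id=28: days=10 vs 1: differ → 10
ship_id=29: days=14 vs 1: differ → 14
ship_id=30: days=21 vs 1: differ → 21
ship_id=31: days=1 vs 1: equal → NULL
ship_id=32: days=5 vs 1: differ → 5
ship_id=33: days=21 vs 1: differ → 21

NULL, 14, 21, 4, 4, 7, 16, 14, 10, 14, 21, NULL, 5, 21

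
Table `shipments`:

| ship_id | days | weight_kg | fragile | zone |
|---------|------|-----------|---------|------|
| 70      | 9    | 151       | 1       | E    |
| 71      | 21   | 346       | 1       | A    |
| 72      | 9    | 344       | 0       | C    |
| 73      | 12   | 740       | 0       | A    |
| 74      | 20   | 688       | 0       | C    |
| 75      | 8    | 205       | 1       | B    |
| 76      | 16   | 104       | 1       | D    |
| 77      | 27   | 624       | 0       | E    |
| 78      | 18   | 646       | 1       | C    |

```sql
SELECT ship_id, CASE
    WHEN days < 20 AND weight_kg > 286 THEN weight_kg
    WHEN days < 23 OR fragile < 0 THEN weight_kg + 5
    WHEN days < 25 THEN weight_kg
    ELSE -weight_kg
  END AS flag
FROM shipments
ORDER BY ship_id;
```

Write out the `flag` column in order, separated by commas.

ship_id=70: days < 23 OR fragile < 0 → 156
ship_id=71: days < 23 OR fragile < 0 → 351
ship_id=72: days < 20 AND weight_kg > 286 → 344
ship_id=73: days < 20 AND weight_kg > 286 → 740
ship_id=74: days < 23 OR fragile < 0 → 693
ship_id=75: days < 23 OR fragile < 0 → 210
ship_id=76: days < 23 OR fragile < 0 → 109
ship_id=77: ELSE → -624
ship_id=78: days < 20 AND weight_kg > 286 → 646

156, 351, 344, 740, 693, 210, 109, -624, 646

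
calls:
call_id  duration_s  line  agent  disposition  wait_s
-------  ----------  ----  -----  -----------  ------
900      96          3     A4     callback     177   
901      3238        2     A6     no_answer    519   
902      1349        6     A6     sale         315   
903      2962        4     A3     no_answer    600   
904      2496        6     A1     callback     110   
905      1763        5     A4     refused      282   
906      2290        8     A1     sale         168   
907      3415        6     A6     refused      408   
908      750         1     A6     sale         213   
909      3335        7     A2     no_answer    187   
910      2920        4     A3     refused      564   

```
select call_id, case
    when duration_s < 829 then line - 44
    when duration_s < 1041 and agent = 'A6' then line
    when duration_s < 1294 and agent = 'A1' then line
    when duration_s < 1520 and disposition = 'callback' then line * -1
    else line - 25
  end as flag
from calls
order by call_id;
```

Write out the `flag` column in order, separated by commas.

call_id=900: duration_s < 829 → -41
call_id=901: ELSE → -23
call_id=902: ELSE → -19
call_id=903: ELSE → -21
call_id=904: ELSE → -19
call_id=905: ELSE → -20
call_id=906: ELSE → -17
call_id=907: ELSE → -19
call_id=908: duration_s < 829 → -43
call_id=909: ELSE → -18
call_id=910: ELSE → -21

-41, -23, -19, -21, -19, -20, -17, -19, -43, -18, -21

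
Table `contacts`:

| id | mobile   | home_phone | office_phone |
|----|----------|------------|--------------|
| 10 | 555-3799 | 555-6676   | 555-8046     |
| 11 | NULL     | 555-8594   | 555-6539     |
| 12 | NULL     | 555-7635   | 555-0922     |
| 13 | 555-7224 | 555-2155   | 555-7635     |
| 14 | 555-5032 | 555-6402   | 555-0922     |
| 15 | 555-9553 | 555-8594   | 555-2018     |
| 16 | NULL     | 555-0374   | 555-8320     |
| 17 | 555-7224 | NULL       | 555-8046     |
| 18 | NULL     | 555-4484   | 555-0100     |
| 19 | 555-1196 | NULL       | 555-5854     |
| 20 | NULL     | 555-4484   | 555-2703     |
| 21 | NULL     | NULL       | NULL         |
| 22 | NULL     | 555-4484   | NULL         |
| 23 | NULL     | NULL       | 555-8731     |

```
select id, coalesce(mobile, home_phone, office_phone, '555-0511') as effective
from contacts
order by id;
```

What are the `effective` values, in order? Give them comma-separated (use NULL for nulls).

id=10: mobile=555-3799 → 555-3799
id=11: mobile=NULL, home_phone=555-8594 → 555-8594
id=12: mobile=NULL, home_phone=555-7635 → 555-7635
id=13: mobile=555-7224 → 555-7224
id=14: mobile=555-5032 → 555-5032
id=15: mobile=555-9553 → 555-9553
id=16: mobile=NULL, home_phone=555-0374 → 555-0374
id=17: mobile=555-7224 → 555-7224
id=18: mobile=NULL, home_phone=555-4484 → 555-4484
id=19: mobile=555-1196 → 555-1196
id=20: mobile=NULL, home_phone=555-4484 → 555-4484
id=21: mobile=NULL, home_phone=NULL, office_phone=NULL, → literal 555-0511 → 555-0511
id=22: mobile=NULL, home_phone=555-4484 → 555-4484
id=23: mobile=NULL, home_phone=NULL, office_phone=555-8731 → 555-8731

555-3799, 555-8594, 555-7635, 555-7224, 555-5032, 555-9553, 555-0374, 555-7224, 555-4484, 555-1196, 555-4484, 555-0511, 555-4484, 555-8731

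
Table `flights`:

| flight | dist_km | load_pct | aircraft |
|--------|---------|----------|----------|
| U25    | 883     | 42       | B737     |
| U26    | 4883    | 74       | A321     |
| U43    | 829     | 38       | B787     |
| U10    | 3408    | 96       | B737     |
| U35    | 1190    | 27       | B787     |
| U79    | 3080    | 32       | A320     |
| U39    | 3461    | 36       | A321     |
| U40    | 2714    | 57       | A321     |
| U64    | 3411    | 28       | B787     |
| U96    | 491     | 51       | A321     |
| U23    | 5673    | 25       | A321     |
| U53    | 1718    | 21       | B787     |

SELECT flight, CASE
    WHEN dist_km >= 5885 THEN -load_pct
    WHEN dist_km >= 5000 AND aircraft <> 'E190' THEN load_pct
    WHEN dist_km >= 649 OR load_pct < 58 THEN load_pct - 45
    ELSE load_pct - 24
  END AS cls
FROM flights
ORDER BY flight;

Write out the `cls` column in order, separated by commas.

51, 25, -3, 29, -18, -9, 12, -7, -24, -17, -13, 6

flight=U10: dist_km >= 649 OR load_pct < 58 → 51
flight=U23: dist_km >= 5000 AND aircraft <> 'E190' → 25
flight=U25: dist_km >= 649 OR load_pct < 58 → -3
flight=U26: dist_km >= 649 OR load_pct < 58 → 29
flight=U35: dist_km >= 649 OR load_pct < 58 → -18
flight=U39: dist_km >= 649 OR load_pct < 58 → -9
flight=U40: dist_km >= 649 OR load_pct < 58 → 12
flight=U43: dist_km >= 649 OR load_pct < 58 → -7
flight=U53: dist_km >= 649 OR load_pct < 58 → -24
flight=U64: dist_km >= 649 OR load_pct < 58 → -17
flight=U79: dist_km >= 649 OR load_pct < 58 → -13
flight=U96: dist_km >= 649 OR load_pct < 58 → 6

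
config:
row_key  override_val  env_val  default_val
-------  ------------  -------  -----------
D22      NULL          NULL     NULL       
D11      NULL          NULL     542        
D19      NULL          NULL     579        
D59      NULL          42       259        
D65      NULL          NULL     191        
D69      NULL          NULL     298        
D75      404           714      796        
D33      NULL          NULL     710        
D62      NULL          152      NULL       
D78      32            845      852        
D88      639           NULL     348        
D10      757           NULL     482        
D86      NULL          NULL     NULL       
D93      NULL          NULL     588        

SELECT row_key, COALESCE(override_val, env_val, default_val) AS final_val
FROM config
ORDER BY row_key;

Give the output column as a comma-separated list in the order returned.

757, 542, 579, NULL, 710, 42, 152, 191, 298, 404, 32, NULL, 639, 588

row_key=D10: override_val=757 → 757
row_key=D11: override_val=NULL, env_val=NULL, default_val=542 → 542
row_key=D19: override_val=NULL, env_val=NULL, default_val=579 → 579
row_key=D22: override_val=NULL, env_val=NULL, default_val=NULL (all NULL) → NULL
row_key=D33: override_val=NULL, env_val=NULL, default_val=710 → 710
row_key=D59: override_val=NULL, env_val=42 → 42
row_key=D62: override_val=NULL, env_val=152 → 152
row_key=D65: override_val=NULL, env_val=NULL, default_val=191 → 191
row_key=D69: override_val=NULL, env_val=NULL, default_val=298 → 298
row_key=D75: override_val=404 → 404
row_key=D78: override_val=32 → 32
row_key=D86: override_val=NULL, env_val=NULL, default_val=NULL (all NULL) → NULL
row_key=D88: override_val=639 → 639
row_key=D93: override_val=NULL, env_val=NULL, default_val=588 → 588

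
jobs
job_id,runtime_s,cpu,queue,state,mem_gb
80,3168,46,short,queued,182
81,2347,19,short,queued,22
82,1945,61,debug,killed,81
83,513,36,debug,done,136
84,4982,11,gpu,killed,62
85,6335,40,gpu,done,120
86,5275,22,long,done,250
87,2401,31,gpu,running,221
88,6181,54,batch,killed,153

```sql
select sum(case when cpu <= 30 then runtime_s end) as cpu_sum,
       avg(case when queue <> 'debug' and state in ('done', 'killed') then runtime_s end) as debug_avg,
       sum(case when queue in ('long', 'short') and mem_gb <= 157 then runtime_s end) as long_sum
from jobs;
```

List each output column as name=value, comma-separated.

cpu_sum=12604, debug_avg=5693.25, long_sum=2347

[cpu_sum: cpu <= 30]
job_id=80: ✗
job_id=81: ✓ → 2347
job_id=82: ✗
job_id=83: ✗
job_id=84: ✓ → 4982
job_id=85: ✗
job_id=86: ✓ → 5275
job_id=87: ✗
job_id=88: ✗
cpu_sum = 2347 + 4982 + 5275 = 12604
—
[debug_avg: queue <> 'debug' and state in ('done', 'killed')]
job_id=80: ✗
job_id=81: ✗
job_id=82: ✗
job_id=83: ✗
job_id=84: ✓ → 4982
job_id=85: ✓ → 6335
job_id=86: ✓ → 5275
job_id=87: ✗
job_id=88: ✓ → 6181
debug_avg = (4982 + 6335 + 5275 + 6181) / 4 = 5693.25
—
[long_sum: queue in ('long', 'short') and mem_gb <= 157]
job_id=80: ✗
job_id=81: ✓ → 2347
job_id=82: ✗
job_id=83: ✗
job_id=84: ✗
job_id=85: ✗
job_id=86: ✗
job_id=87: ✗
job_id=88: ✗
long_sum = 2347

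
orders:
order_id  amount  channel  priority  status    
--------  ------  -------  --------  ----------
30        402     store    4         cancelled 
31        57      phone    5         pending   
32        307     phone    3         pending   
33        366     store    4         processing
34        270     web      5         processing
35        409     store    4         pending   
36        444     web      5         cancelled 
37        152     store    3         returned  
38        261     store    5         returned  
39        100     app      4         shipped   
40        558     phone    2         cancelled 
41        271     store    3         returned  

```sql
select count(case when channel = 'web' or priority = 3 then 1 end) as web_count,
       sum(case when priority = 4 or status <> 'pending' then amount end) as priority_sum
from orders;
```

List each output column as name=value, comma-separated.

[web_count: channel = 'web' or priority = 3]
order_id=30: ✗
order_id=31: ✗
order_id=32: ✓ → 1
order_id=33: ✗
order_id=34: ✓ → 1
order_id=35: ✗
order_id=36: ✓ → 1
order_id=37: ✓ → 1
order_id=38: ✗
order_id=39: ✗
order_id=40: ✗
order_id=41: ✓ → 1
web_count = COUNT(1, 1, 1, 1, 1) = 5
—
[priority_sum: priority = 4 or status <> 'pending']
order_id=30: ✓ → 402
order_id=31: ✗
order_id=32: ✗
order_id=33: ✓ → 366
order_id=34: ✓ → 270
order_id=35: ✓ → 409
order_id=36: ✓ → 444
order_id=37: ✓ → 152
order_id=38: ✓ → 261
order_id=39: ✓ → 100
order_id=40: ✓ → 558
order_id=41: ✓ → 271
priority_sum = 402 + 366 + 270 + 409 + 444 + 152 + 261 + 100 + 558 + 271 = 3233

web_count=5, priority_sum=3233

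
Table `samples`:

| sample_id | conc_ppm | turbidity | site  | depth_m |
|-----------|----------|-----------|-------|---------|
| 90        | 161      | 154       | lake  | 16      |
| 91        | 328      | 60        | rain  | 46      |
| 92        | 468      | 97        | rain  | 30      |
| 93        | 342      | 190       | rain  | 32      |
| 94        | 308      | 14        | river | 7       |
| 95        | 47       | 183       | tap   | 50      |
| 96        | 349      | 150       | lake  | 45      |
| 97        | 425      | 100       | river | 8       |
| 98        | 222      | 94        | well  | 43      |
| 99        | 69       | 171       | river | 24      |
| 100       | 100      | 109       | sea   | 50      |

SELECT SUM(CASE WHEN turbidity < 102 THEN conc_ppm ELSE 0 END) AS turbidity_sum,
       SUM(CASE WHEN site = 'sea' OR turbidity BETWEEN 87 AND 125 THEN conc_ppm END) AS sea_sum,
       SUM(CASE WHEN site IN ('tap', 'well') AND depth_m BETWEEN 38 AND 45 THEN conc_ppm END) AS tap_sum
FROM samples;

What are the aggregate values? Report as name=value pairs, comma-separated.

turbidity_sum=1751, sea_sum=1215, tap_sum=222

[turbidity_sum: turbidity < 102]
sample_id=90: ✗
sample_id=91: ✓ → 328
sample_id=92: ✓ → 468
sample_id=93: ✗
sample_id=94: ✓ → 308
sample_id=95: ✗
sample_id=96: ✗
sample_id=97: ✓ → 425
sample_id=98: ✓ → 222
sample_id=99: ✗
sample_id=100: ✗
turbidity_sum = 328 + 468 + 308 + 425 + 222 = 1751
—
[sea_sum: site = 'sea' OR turbidity BETWEEN 87 AND 125]
sample_id=90: ✗
sample_id=91: ✗
sample_id=92: ✓ → 468
sample_id=93: ✗
sample_id=94: ✗
sample_id=95: ✗
sample_id=96: ✗
sample_id=97: ✓ → 425
sample_id=98: ✓ → 222
sample_id=99: ✗
sample_id=100: ✓ → 100
sea_sum = 468 + 425 + 222 + 100 = 1215
—
[tap_sum: site IN ('tap', 'well') AND depth_m BETWEEN 38 AND 45]
sample_id=90: ✗
sample_id=91: ✗
sample_id=92: ✗
sample_id=93: ✗
sample_id=94: ✗
sample_id=95: ✗
sample_id=96: ✗
sample_id=97: ✗
sample_id=98: ✓ → 222
sample_id=99: ✗
sample_id=100: ✗
tap_sum = 222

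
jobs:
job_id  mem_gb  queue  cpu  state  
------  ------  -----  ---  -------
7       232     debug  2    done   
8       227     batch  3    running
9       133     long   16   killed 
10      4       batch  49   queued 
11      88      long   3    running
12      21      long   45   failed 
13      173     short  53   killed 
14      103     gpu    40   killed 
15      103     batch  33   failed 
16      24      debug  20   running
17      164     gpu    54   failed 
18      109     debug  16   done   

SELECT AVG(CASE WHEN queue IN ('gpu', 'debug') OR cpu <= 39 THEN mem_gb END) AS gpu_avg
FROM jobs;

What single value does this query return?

131.4444444444

job_id=7: ✓ → 232
job_id=8: ✓ → 227
job_id=9: ✓ → 133
job_id=10: ✗
job_id=11: ✓ → 88
job_id=12: ✗
job_id=13: ✗
job_id=14: ✓ → 103
job_id=15: ✓ → 103
job_id=16: ✓ → 24
job_id=17: ✓ → 164
job_id=18: ✓ → 109
gpu_avg = (232 + 227 + 133 + 88 + 103 + 103 + 24 + 164 + 109) / 9 = 131.4444444444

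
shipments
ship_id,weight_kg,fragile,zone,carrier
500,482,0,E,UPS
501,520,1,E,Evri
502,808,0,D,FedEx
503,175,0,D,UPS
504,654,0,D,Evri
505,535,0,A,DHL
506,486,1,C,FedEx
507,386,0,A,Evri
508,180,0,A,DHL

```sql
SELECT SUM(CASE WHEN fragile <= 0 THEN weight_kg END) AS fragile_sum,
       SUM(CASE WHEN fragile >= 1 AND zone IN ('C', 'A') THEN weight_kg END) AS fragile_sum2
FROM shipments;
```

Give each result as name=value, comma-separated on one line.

fragile_sum=3220, fragile_sum2=486

[fragile_sum: fragile <= 0]
ship_id=500: ✓ → 482
ship_id=501: ✗
ship_id=502: ✓ → 808
ship_id=503: ✓ → 175
ship_id=504: ✓ → 654
ship_id=505: ✓ → 535
ship_id=506: ✗
ship_id=507: ✓ → 386
ship_id=508: ✓ → 180
fragile_sum = 482 + 808 + 175 + 654 + 535 + 386 + 180 = 3220
—
[fragile_sum2: fragile >= 1 AND zone IN ('C', 'A')]
ship_id=500: ✗
ship_id=501: ✗
ship_id=502: ✗
ship_id=503: ✗
ship_id=504: ✗
ship_id=505: ✗
ship_id=506: ✓ → 486
ship_id=507: ✗
ship_id=508: ✗
fragile_sum2 = 486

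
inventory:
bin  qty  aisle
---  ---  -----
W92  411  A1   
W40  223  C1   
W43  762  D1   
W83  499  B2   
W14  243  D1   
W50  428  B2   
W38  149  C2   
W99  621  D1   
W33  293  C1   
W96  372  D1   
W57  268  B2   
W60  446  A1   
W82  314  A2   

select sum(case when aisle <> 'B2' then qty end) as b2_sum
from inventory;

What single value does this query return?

bin=W92: ✓ → 411
bin=W40: ✓ → 223
bin=W43: ✓ → 762
bin=W83: ✗
bin=W14: ✓ → 243
bin=W50: ✗
bin=W38: ✓ → 149
bin=W99: ✓ → 621
bin=W33: ✓ → 293
bin=W96: ✓ → 372
bin=W57: ✗
bin=W60: ✓ → 446
bin=W82: ✓ → 314
b2_sum = 411 + 223 + 762 + 243 + 149 + 621 + 293 + 372 + 446 + 314 = 3834

3834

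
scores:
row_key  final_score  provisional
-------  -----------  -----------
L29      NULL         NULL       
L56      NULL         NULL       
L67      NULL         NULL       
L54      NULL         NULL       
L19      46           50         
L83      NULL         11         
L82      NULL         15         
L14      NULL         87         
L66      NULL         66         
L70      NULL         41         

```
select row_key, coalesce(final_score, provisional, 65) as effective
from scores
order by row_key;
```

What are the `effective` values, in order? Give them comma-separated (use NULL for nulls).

87, 46, 65, 65, 65, 66, 65, 41, 15, 11

row_key=L14: final_score=NULL, provisional=87 → 87
row_key=L19: final_score=46 → 46
row_key=L29: final_score=NULL, provisional=NULL, → literal 65 → 65
row_key=L54: final_score=NULL, provisional=NULL, → literal 65 → 65
row_key=L56: final_score=NULL, provisional=NULL, → literal 65 → 65
row_key=L66: final_score=NULL, provisional=66 → 66
row_key=L67: final_score=NULL, provisional=NULL, → literal 65 → 65
row_key=L70: final_score=NULL, provisional=41 → 41
row_key=L82: final_score=NULL, provisional=15 → 15
row_key=L83: final_score=NULL, provisional=11 → 11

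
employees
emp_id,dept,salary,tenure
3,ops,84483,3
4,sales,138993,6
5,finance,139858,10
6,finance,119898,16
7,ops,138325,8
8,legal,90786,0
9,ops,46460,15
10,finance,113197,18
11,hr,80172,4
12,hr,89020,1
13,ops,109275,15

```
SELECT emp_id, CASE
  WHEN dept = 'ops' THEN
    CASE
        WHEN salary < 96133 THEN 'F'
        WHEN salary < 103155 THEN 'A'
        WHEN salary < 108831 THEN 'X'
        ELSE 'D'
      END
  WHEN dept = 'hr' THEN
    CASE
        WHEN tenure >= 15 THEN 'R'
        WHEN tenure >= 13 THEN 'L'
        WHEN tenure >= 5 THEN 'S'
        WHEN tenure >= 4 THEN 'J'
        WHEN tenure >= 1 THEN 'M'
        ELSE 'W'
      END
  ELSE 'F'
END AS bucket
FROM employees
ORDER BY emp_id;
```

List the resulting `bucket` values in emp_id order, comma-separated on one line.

emp_id=3: dept='ops' → inner[salary < 96133] → F
emp_id=4: dept='sales' → outer ELSE → F
emp_id=5: dept='finance' → outer ELSE → F
emp_id=6: dept='finance' → outer ELSE → F
emp_id=7: dept='ops' → inner[ELSE] → D
emp_id=8: dept='legal' → outer ELSE → F
emp_id=9: dept='ops' → inner[salary < 96133] → F
emp_id=10: dept='finance' → outer ELSE → F
emp_id=11: dept='hr' → inner[tenure >= 4] → J
emp_id=12: dept='hr' → inner[tenure >= 1] → M
emp_id=13: dept='ops' → inner[ELSE] → D

F, F, F, F, D, F, F, F, J, M, D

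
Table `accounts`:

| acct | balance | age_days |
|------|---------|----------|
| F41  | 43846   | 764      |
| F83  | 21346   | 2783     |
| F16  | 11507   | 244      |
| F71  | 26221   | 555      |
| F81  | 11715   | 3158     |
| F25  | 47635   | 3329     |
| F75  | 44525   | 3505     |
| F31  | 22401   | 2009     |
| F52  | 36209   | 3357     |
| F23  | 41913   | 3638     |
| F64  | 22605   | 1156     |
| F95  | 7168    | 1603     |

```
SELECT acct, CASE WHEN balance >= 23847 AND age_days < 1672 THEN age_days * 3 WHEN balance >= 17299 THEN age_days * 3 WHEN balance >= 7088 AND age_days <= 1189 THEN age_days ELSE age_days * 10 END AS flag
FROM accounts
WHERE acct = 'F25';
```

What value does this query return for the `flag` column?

acct = F25: balance=47635, age_days=3329.
balance >= 23847 AND age_days < 1672 → false
balance >= 17299 → true → 9987

9987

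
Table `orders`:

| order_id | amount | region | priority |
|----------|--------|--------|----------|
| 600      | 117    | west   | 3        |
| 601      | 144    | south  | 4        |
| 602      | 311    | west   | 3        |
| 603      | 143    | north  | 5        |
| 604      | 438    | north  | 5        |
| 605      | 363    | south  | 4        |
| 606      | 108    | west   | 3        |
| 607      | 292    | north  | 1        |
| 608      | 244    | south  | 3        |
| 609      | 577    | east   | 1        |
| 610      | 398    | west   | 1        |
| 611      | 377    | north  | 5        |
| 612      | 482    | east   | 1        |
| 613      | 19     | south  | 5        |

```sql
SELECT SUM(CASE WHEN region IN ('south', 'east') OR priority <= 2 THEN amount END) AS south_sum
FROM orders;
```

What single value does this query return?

order_id=600: ✗
order_id=601: ✓ → 144
order_id=602: ✗
order_id=603: ✗
order_id=604: ✗
order_id=605: ✓ → 363
order_id=606: ✗
order_id=607: ✓ → 292
order_id=608: ✓ → 244
order_id=609: ✓ → 577
order_id=610: ✓ → 398
order_id=611: ✗
order_id=612: ✓ → 482
order_id=613: ✓ → 19
south_sum = 144 + 363 + 292 + 244 + 577 + 398 + 482 + 19 = 2519

2519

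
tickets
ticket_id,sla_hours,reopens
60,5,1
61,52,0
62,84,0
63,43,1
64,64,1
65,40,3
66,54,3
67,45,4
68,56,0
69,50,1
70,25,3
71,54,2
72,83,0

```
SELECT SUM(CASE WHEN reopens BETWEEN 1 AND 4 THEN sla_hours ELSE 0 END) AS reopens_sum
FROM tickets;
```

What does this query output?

ticket_id=60: ✓ → 5
ticket_id=61: ✗
ticket_id=62: ✗
ticket_id=63: ✓ → 43
ticket_id=64: ✓ → 64
ticket_id=65: ✓ → 40
ticket_id=66: ✓ → 54
ticket_id=67: ✓ → 45
ticket_id=68: ✗
ticket_id=69: ✓ → 50
ticket_id=70: ✓ → 25
ticket_id=71: ✓ → 54
ticket_id=72: ✗
reopens_sum = 5 + 43 + 64 + 40 + 54 + 45 + 50 + 25 + 54 = 380

380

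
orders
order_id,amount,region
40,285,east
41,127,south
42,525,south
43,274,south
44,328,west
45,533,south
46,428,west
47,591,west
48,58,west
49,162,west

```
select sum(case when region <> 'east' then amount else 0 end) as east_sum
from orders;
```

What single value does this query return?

3026

order_id=40: ✗
order_id=41: ✓ → 127
order_id=42: ✓ → 525
order_id=43: ✓ → 274
order_id=44: ✓ → 328
order_id=45: ✓ → 533
order_id=46: ✓ → 428
order_id=47: ✓ → 591
order_id=48: ✓ → 58
order_id=49: ✓ → 162
east_sum = 127 + 525 + 274 + 328 + 533 + 428 + 591 + 58 + 162 = 3026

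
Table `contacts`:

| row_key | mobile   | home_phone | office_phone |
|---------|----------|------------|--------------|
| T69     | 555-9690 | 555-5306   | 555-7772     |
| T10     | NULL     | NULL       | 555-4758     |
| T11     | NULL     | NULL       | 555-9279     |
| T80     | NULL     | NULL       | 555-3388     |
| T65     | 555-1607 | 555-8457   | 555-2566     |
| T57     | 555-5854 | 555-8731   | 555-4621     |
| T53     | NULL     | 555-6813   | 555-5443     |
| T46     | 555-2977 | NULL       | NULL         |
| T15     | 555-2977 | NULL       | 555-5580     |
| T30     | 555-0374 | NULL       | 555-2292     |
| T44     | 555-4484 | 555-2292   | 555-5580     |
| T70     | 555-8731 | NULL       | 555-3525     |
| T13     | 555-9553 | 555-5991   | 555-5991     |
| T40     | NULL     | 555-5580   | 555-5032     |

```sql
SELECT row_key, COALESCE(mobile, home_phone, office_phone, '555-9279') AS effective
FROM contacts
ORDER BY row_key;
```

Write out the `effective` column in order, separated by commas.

row_key=T10: mobile=NULL, home_phone=NULL, office_phone=555-4758 → 555-4758
row_key=T11: mobile=NULL, home_phone=NULL, office_phone=555-9279 → 555-9279
row_key=T13: mobile=555-9553 → 555-9553
row_key=T15: mobile=555-2977 → 555-2977
row_key=T30: mobile=555-0374 → 555-0374
row_key=T40: mobile=NULL, home_phone=555-5580 → 555-5580
row_key=T44: mobile=555-4484 → 555-4484
row_key=T46: mobile=555-2977 → 555-2977
row_key=T53: mobile=NULL, home_phone=555-6813 → 555-6813
row_key=T57: mobile=555-5854 → 555-5854
row_key=T65: mobile=555-1607 → 555-1607
row_key=T69: mobile=555-9690 → 555-9690
row_key=T70: mobile=555-8731 → 555-8731
row_key=T80: mobile=NULL, home_phone=NULL, office_phone=555-3388 → 555-3388

555-4758, 555-9279, 555-9553, 555-2977, 555-0374, 555-5580, 555-4484, 555-2977, 555-6813, 555-5854, 555-1607, 555-9690, 555-8731, 555-3388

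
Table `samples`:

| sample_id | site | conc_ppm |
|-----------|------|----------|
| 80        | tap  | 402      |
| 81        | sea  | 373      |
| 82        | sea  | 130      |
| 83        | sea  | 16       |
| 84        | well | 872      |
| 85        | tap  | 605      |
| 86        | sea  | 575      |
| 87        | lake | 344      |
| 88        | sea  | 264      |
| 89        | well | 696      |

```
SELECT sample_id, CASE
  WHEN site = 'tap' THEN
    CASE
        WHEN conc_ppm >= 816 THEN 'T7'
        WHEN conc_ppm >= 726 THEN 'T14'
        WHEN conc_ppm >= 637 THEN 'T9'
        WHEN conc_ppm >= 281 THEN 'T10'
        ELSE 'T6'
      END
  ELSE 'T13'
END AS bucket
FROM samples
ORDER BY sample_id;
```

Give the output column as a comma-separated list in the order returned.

sample_id=80: site='tap' → inner[conc_ppm >= 281] → T10
sample_id=81: site='sea' → outer ELSE → T13
sample_id=82: site='sea' → outer ELSE → T13
sample_id=83: site='sea' → outer ELSE → T13
sample_id=84: site='well' → outer ELSE → T13
sample_id=85: site='tap' → inner[conc_ppm >= 281] → T10
sample_id=86: site='sea' → outer ELSE → T13
sample_id=87: site='lake' → outer ELSE → T13
sample_id=88: site='sea' → outer ELSE → T13
sample_id=89: site='well' → outer ELSE → T13

T10, T13, T13, T13, T13, T10, T13, T13, T13, T13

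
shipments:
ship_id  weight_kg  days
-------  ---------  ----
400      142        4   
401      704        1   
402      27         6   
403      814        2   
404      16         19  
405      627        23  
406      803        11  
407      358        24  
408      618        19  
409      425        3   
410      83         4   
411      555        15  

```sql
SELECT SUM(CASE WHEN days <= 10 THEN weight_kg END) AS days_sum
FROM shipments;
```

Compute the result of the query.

2195

ship_id=400: ✓ → 142
ship_id=401: ✓ → 704
ship_id=402: ✓ → 27
ship_id=403: ✓ → 814
ship_id=404: ✗
ship_id=405: ✗
ship_id=406: ✗
ship_id=407: ✗
ship_id=408: ✗
ship_id=409: ✓ → 425
ship_id=410: ✓ → 83
ship_id=411: ✗
days_sum = 142 + 704 + 27 + 814 + 425 + 83 = 2195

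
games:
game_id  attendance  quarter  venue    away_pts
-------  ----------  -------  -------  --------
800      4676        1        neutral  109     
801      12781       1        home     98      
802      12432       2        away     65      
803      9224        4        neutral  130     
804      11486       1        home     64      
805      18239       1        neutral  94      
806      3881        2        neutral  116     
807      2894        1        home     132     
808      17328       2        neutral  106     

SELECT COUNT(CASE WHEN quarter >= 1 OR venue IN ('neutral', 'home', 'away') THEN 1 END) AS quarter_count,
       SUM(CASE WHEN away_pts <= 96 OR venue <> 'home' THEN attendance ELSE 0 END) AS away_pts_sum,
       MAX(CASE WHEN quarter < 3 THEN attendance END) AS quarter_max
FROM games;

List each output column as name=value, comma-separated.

[quarter_count: quarter >= 1 OR venue IN ('neutral', 'home', 'away')]
game_id=800: ✓ → 1
game_id=801: ✓ → 1
game_id=802: ✓ → 1
game_id=803: ✓ → 1
game_id=804: ✓ → 1
game_id=805: ✓ → 1
game_id=806: ✓ → 1
game_id=807: ✓ → 1
game_id=808: ✓ → 1
quarter_count = COUNT(1, 1, 1, 1, 1, 1, 1, 1, 1) = 9
—
[away_pts_sum: away_pts <= 96 OR venue <> 'home']
game_id=800: ✓ → 4676
game_id=801: ✗
game_id=802: ✓ → 12432
game_id=803: ✓ → 9224
game_id=804: ✓ → 11486
game_id=805: ✓ → 18239
game_id=806: ✓ → 3881
game_id=807: ✗
game_id=808: ✓ → 17328
away_pts_sum = 4676 + 12432 + 9224 + 11486 + 18239 + 3881 + 17328 = 77266
—
[quarter_max: quarter < 3]
game_id=800: ✓ → 4676
game_id=801: ✓ → 12781
game_id=802: ✓ → 12432
game_id=803: ✗
game_id=804: ✓ → 11486
game_id=805: ✓ → 18239
game_id=806: ✓ → 3881
game_id=807: ✓ → 2894
game_id=808: ✓ → 17328
quarter_max = MAX(4676, 12781, 12432, 11486, 18239, 3881, 2894, 17328) = 18239

quarter_count=9, away_pts_sum=77266, quarter_max=18239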